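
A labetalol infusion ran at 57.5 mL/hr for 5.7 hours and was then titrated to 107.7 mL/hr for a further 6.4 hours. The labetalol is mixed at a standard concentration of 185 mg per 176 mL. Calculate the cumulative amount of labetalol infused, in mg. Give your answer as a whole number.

1069 mg

Concentration = 185 mg ÷ 176 mL = 1.051136 mg/mL
Stage 1: 57.5 mL/hr × 5.7 hr = 327.75 mL → 327.75 mL × 1.051136 mg/mL = 344.5099 mg
Stage 2: 107.7 mL/hr × 6.4 hr = 689.28 mL → 689.28 mL × 1.051136 mg/mL = 724.5273 mg
Total = 344.5099 + 724.5273 = 1069.037 mg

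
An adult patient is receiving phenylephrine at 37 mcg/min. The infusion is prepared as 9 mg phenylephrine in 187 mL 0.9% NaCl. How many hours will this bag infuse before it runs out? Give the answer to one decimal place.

37 mcg/min × 60 min/hr = 2220 mcg/hr
Concentration = 9 mg ÷ 187 mL = 0.04812834 mg/mL = 48.12834 mcg/mL
Rate = 2220 mcg/hr ÷ 48.12834 mcg/mL = 46.12667 mL/hr
Duration = 187 mL ÷ 46.12667 mL/hr = 4.054054 hr

4.1 hours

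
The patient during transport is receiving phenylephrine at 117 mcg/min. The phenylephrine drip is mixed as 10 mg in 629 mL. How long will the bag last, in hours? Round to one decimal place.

1.4 hours

117 mcg/min × 60 min/hr = 7020 mcg/hr
Concentration = 10 mg ÷ 629 mL = 0.01589825 mg/mL = 15.89825 mcg/mL
Rate = 7020 mcg/hr ÷ 15.89825 mcg/mL = 441.558 mL/hr
Duration = 629 mL ÷ 441.558 mL/hr = 1.424501 hr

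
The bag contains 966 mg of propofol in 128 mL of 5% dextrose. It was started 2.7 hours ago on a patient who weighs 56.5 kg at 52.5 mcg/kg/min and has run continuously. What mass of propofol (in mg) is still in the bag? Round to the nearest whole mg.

485 mg

Dose = 52.5 mcg/kg/min × 56.5 kg = 2966.25 mcg/min
2966.25 mcg/min × 60 min/hr = 177975 mcg/hr
Concentration = 966 mg ÷ 128 mL = 7.546875 mg/mL = 7546.875 mcg/mL
Rate = 177975 mcg/hr ÷ 7546.875 mcg/mL = 23.58261 mL/hr
Volume infused = 23.58261 mL/hr × 2.7 hr = 63.67304 mL
Volume remaining = 128 − 63.67304 = 64.32696 mL
Drug remaining = 64.32696 mL × 7546.875 mcg/mL = 485467.5 mcg = 485.4675 mg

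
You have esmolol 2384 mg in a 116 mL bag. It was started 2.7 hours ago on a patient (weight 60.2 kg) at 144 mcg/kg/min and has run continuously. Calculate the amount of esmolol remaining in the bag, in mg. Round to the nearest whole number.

Dose = 144 mcg/kg/min × 60.2 kg = 8668.8 mcg/min
8668.8 mcg/min × 60 min/hr = 520128 mcg/hr
Concentration = 2384 mg ÷ 116 mL = 20.55172 mg/mL = 20551.72 mcg/mL
Rate = 520128 mcg/hr ÷ 20551.72 mcg/mL = 25.30824 mL/hr
Volume infused = 25.30824 mL/hr × 2.7 hr = 68.33225 mL
Volume remaining = 116 − 68.33225 = 47.66775 mL
Drug remaining = 47.66775 mL × 20551.72 mcg/mL = 979654.4 mcg = 979.6544 mg

980 mg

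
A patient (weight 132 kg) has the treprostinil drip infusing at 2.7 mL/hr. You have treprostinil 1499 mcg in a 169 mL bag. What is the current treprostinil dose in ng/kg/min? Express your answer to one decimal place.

Concentration = 1499 mcg ÷ 169 mL = 8.869822 mcg/mL = 8869.822 ng/mL
Drug rate = 2.7 mL/hr × 8869.822 ng/mL = 23948.52 ng/hr
23948.52 ng/hr ÷ 60 min/hr = 399.142 ng/min
399.142 ng/min ÷ 132 kg = 3.023803 ng/kg/min

3.0 ng/kg/min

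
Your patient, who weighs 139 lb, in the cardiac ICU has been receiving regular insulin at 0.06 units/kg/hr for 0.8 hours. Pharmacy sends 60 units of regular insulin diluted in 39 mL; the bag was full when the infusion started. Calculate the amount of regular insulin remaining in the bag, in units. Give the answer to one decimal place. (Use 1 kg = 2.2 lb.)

Weight = 139 lb ÷ 2.2 lb/kg = 63.18182 kg
Dose = 0.06 units/kg/hr × 63.18182 kg = 3.790909 units/hr
Concentration = 60 units ÷ 39 mL = 1.538462 units/mL
Rate = 3.790909 units/hr ÷ 1.538462 units/mL = 2.464091 mL/hr
Volume infused = 2.464091 mL/hr × 0.8 hr = 1.971273 mL
Volume remaining = 39 − 1.971273 = 37.02873 mL
Drug remaining = 37.02873 mL × 1.538462 units/mL = 56.96727 units

57.0 units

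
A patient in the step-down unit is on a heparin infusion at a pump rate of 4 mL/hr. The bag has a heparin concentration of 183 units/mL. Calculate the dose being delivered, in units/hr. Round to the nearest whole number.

Drug rate = 4 mL/hr × 183 units/mL = 732 units/hr

732 units/hr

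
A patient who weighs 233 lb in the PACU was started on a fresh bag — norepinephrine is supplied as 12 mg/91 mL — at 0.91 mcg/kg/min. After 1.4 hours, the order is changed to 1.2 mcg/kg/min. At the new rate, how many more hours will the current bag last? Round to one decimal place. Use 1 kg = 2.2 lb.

Initial rate:
Weight = 233 lb ÷ 2.2 lb/kg = 105.9091 kg
Dose = 0.91 mcg/kg/min × 105.9091 kg = 96.37727 mcg/min
96.37727 mcg/min × 60 min/hr = 5782.636 mcg/hr
Concentration = 12 mg ÷ 91 mL = 0.1318681 mg/mL = 131.8681 mcg/mL
Rate = 5782.636 mcg/hr ÷ 131.8681 mcg/mL = 43.85166 mL/hr
Volume infused so far = 43.85166 mL/hr × 1.4 hr = 61.39232 mL
Volume remaining = 91 − 61.39232 = 29.60768 mL
New rate:
Dose = 1.2 mcg/kg/min × 105.9091 kg = 127.0909 mcg/min
127.0909 mcg/min × 60 min/hr = 7625.455 mcg/hr
Rate = 7625.455 mcg/hr ÷ 131.8681 mcg/mL = 57.82636 mL/hr
Time remaining = 29.60768 mL ÷ 57.82636 mL/hr = 0.51201 hr

0.5 hours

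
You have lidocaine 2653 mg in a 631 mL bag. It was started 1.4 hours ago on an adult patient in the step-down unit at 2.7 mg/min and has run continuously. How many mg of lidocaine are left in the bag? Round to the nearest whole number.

2426 mg

2.7 mg/min × 60 min/hr = 162 mg/hr
Concentration = 2653 mg ÷ 631 mL = 4.204437 mg/mL
Rate = 162 mg/hr ÷ 4.204437 mg/mL = 38.53072 mL/hr
Volume infused = 38.53072 mL/hr × 1.4 hr = 53.94301 mL
Volume remaining = 631 − 53.94301 = 577.057 mL
Drug remaining = 577.057 mL × 4.204437 mg/mL = 2426.2 mg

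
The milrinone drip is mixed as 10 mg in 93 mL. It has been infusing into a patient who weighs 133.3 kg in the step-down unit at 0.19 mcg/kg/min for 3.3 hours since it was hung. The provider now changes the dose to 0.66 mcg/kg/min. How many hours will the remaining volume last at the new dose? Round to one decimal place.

0.9 hours

Initial rate:
Dose = 0.19 mcg/kg/min × 133.3 kg = 25.327 mcg/min
25.327 mcg/min × 60 min/hr = 1519.62 mcg/hr
Concentration = 10 mg ÷ 93 mL = 0.1075269 mg/mL = 107.5269 mcg/mL
Rate = 1519.62 mcg/hr ÷ 107.5269 mcg/mL = 14.13247 mL/hr
Volume infused so far = 14.13247 mL/hr × 3.3 hr = 46.63714 mL
Volume remaining = 93 − 46.63714 = 46.36286 mL
New rate:
Dose = 0.66 mcg/kg/min × 133.3 kg = 87.978 mcg/min
87.978 mcg/min × 60 min/hr = 5278.68 mcg/hr
Rate = 5278.68 mcg/hr ÷ 107.5269 mcg/mL = 49.09172 mL/hr
Time remaining = 46.36286 mL ÷ 49.09172 mL/hr = 0.944413 hr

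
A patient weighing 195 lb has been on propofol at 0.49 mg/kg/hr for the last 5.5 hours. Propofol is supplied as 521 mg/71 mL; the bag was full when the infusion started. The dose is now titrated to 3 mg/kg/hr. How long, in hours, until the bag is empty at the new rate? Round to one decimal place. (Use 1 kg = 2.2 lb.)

1.1 hours

Initial rate:
Weight = 195 lb ÷ 2.2 lb/kg = 88.63636 kg
Dose = 0.49 mg/kg/hr × 88.63636 kg = 43.43182 mg/hr
Concentration = 521 mg ÷ 71 mL = 7.338028 mg/mL
Rate = 43.43182 mg/hr ÷ 7.338028 mg/mL = 5.918731 mL/hr
Volume infused so far = 5.918731 mL/hr × 5.5 hr = 32.55302 mL
Volume remaining = 71 − 32.55302 = 38.44698 mL
New rate:
Dose = 3 mg/kg/hr × 88.63636 kg = 265.9091 mg/hr
Rate = 265.9091 mg/hr ÷ 7.338028 mg/mL = 36.23713 mL/hr
Time remaining = 38.44698 mL ÷ 36.23713 mL/hr = 1.060983 hr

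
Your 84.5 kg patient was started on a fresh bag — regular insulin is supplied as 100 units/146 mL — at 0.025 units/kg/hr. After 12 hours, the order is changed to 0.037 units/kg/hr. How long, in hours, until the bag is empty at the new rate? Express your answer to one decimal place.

23.9 hours

Initial rate:
Dose = 0.025 units/kg/hr × 84.5 kg = 2.1125 units/hr
Concentration = 100 units ÷ 146 mL = 0.6849315 units/mL
Rate = 2.1125 units/hr ÷ 0.6849315 units/mL = 3.08425 mL/hr
Volume infused so far = 3.08425 mL/hr × 12 hr = 37.011 mL
Volume remaining = 146 − 37.011 = 108.989 mL
New rate:
Dose = 0.037 units/kg/hr × 84.5 kg = 3.1265 units/hr
Rate = 3.1265 units/hr ÷ 0.6849315 units/mL = 4.56469 mL/hr
Time remaining = 108.989 mL ÷ 4.56469 mL/hr = 23.87654 hr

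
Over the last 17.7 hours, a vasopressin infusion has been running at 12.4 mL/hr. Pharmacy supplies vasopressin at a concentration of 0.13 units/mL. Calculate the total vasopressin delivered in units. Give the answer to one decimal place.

Drug rate = 12.4 mL/hr × 0.13 units/mL = 1.612 units/hr
Total = 1.612 units/hr × 17.7 hr = 28.5324 units

28.5 units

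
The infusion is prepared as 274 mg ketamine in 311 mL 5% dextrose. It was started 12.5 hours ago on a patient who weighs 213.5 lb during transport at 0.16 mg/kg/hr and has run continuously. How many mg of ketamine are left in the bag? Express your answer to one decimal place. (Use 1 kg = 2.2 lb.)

79.9 mg

Weight = 213.5 lb ÷ 2.2 lb/kg = 97.04545 kg
Dose = 0.16 mg/kg/hr × 97.04545 kg = 15.52727 mg/hr
Concentration = 274 mg ÷ 311 mL = 0.8810289 mg/mL
Rate = 15.52727 mg/hr ÷ 0.8810289 mg/mL = 17.62402 mL/hr
Volume infused = 17.62402 mL/hr × 12.5 hr = 220.3003 mL
Volume remaining = 311 − 220.3003 = 90.69973 mL
Drug remaining = 90.69973 mL × 0.8810289 mg/mL = 79.90909 mg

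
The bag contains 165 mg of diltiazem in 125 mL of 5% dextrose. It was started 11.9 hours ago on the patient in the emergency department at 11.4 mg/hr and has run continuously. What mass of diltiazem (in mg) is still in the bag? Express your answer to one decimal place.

Concentration = 165 mg ÷ 125 mL = 1.32 mg/mL
Rate = 11.4 mg/hr ÷ 1.32 mg/mL = 8.636364 mL/hr
Volume infused = 8.636364 mL/hr × 11.9 hr = 102.7727 mL
Volume remaining = 125 − 102.7727 = 22.22727 mL
Drug remaining = 22.22727 mL × 1.32 mg/mL = 29.34 mg

29.3 mg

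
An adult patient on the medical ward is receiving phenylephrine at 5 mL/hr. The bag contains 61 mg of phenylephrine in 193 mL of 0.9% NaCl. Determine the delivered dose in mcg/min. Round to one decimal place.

Concentration = 61 mg ÷ 193 mL = 0.3160622 mg/mL = 316.0622 mcg/mL
Drug rate = 5 mL/hr × 316.0622 mcg/mL = 1580.311 mcg/hr
1580.311 mcg/hr ÷ 60 min/hr = 26.33851 mcg/min

26.3 mcg/min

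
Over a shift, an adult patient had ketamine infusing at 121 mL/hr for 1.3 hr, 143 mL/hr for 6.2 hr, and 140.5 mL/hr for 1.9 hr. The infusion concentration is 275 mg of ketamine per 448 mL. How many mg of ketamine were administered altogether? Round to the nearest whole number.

805 mg

Concentration = 275 mg ÷ 448 mL = 0.6138393 mg/mL
Stage 1: 121 mL/hr × 1.3 hr = 157.3 mL → 157.3 mL × 0.6138393 mg/mL = 96.55692 mg
Stage 2: 143 mL/hr × 6.2 hr = 886.6 mL → 886.6 mL × 0.6138393 mg/mL = 544.2299 mg
Stage 3: 140.5 mL/hr × 1.9 hr = 266.95 mL → 266.95 mL × 0.6138393 mg/mL = 163.8644 mg
Total = 96.55692 + 544.2299 + 163.8644 = 804.6512 mg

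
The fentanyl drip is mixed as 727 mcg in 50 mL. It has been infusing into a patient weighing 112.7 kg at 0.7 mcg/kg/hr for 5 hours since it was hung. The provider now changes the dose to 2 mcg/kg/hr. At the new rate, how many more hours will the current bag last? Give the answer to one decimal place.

1.5 hours

Initial rate:
Dose = 0.7 mcg/kg/hr × 112.7 kg = 78.89 mcg/hr
Concentration = 727 mcg ÷ 50 mL = 14.54 mcg/mL
Rate = 78.89 mcg/hr ÷ 14.54 mcg/mL = 5.425722 mL/hr
Volume infused so far = 5.425722 mL/hr × 5 hr = 27.12861 mL
Volume remaining = 50 − 27.12861 = 22.87139 mL
New rate:
Dose = 2 mcg/kg/hr × 112.7 kg = 225.4 mcg/hr
Rate = 225.4 mcg/hr ÷ 14.54 mcg/mL = 15.50206 mL/hr
Time remaining = 22.87139 mL ÷ 15.50206 mL/hr = 1.475377 hr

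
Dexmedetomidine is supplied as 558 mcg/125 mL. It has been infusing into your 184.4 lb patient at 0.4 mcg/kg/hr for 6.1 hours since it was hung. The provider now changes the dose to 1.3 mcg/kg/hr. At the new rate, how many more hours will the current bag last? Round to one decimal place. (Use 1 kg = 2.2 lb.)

3.2 hours

Initial rate:
Weight = 184.4 lb ÷ 2.2 lb/kg = 83.81818 kg
Dose = 0.4 mcg/kg/hr × 83.81818 kg = 33.52727 mcg/hr
Concentration = 558 mcg ÷ 125 mL = 4.464 mcg/mL
Rate = 33.52727 mcg/hr ÷ 4.464 mcg/mL = 7.51059 mL/hr
Volume infused so far = 7.51059 mL/hr × 6.1 hr = 45.8146 mL
Volume remaining = 125 − 45.8146 = 79.1854 mL
New rate:
Dose = 1.3 mcg/kg/hr × 83.81818 kg = 108.9636 mcg/hr
Rate = 108.9636 mcg/hr ÷ 4.464 mcg/mL = 24.40942 mL/hr
Time remaining = 79.1854 mL ÷ 24.40942 mL/hr = 3.244051 hr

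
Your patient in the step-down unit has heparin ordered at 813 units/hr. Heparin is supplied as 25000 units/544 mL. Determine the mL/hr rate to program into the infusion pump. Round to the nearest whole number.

Concentration = 25000 units ÷ 544 mL = 45.95588 units/mL
Rate = 813 units/hr ÷ 45.95588 units/mL = 17.69088 mL/hr

18 mL/hr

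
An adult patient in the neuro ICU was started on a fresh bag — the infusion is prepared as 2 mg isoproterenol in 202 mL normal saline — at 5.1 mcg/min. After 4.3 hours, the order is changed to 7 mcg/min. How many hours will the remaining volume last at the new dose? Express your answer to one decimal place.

1.6 hours

Initial rate:
5.1 mcg/min × 60 min/hr = 306 mcg/hr
Concentration = 2 mg ÷ 202 mL = 0.00990099 mg/mL = 9.90099 mcg/mL
Rate = 306 mcg/hr ÷ 9.90099 mcg/mL = 30.906 mL/hr
Volume infused so far = 30.906 mL/hr × 4.3 hr = 132.8958 mL
Volume remaining = 202 − 132.8958 = 69.1042 mL
New rate:
7 mcg/min × 60 min/hr = 420 mcg/hr
Rate = 420 mcg/hr ÷ 9.90099 mcg/mL = 42.42 mL/hr
Time remaining = 69.1042 mL ÷ 42.42 mL/hr = 1.629048 hr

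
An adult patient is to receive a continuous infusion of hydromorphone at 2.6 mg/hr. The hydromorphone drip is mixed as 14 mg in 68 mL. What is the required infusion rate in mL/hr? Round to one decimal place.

12.6 mL/hr

Concentration = 14 mg ÷ 68 mL = 0.2058824 mg/mL
Rate = 2.6 mg/hr ÷ 0.2058824 mg/mL = 12.62857 mL/hr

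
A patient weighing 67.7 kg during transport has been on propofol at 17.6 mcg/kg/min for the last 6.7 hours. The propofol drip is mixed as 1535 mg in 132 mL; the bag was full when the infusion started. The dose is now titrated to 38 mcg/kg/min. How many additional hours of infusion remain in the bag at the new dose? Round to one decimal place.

6.8 hours

Initial rate:
Dose = 17.6 mcg/kg/min × 67.7 kg = 1191.52 mcg/min
1191.52 mcg/min × 60 min/hr = 71491.2 mcg/hr
Concentration = 1535 mg ÷ 132 mL = 11.62879 mg/mL = 11628.79 mcg/mL
Rate = 71491.2 mcg/hr ÷ 11628.79 mcg/mL = 6.147777 mL/hr
Volume infused so far = 6.147777 mL/hr × 6.7 hr = 41.19011 mL
Volume remaining = 132 − 41.19011 = 90.80989 mL
New rate:
Dose = 38 mcg/kg/min × 67.7 kg = 2572.6 mcg/min
2572.6 mcg/min × 60 min/hr = 154356 mcg/hr
Rate = 154356 mcg/hr ÷ 11628.79 mcg/mL = 13.27361 mL/hr
Time remaining = 90.80989 mL ÷ 13.27361 mL/hr = 6.841386 hr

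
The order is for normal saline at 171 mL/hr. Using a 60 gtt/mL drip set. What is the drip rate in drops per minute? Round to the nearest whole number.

171 gtt/min

171 mL/hr ÷ 60 min/hr = 2.85 mL/min
2.85 mL/min × 60 gtt/mL = 171 gtt/min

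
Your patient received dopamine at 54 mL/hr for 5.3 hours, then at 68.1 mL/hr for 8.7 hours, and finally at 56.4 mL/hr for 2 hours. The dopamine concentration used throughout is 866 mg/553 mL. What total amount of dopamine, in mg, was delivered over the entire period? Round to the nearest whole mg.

1553 mg

Concentration = 866 mg ÷ 553 mL = 1.566004 mg/mL
Stage 1: 54 mL/hr × 5.3 hr = 286.2 mL → 286.2 mL × 1.566004 mg/mL = 448.1902 mg
Stage 2: 68.1 mL/hr × 8.7 hr = 592.47 mL → 592.47 mL × 1.566004 mg/mL = 927.8102 mg
Stage 3: 56.4 mL/hr × 2 hr = 112.8 mL → 112.8 mL × 1.566004 mg/mL = 176.6452 mg
Total = 448.1902 + 927.8102 + 176.6452 = 1552.646 mg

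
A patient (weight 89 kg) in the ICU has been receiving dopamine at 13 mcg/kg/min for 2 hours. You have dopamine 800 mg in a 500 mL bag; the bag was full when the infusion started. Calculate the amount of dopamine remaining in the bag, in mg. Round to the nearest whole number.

Dose = 13 mcg/kg/min × 89 kg = 1157 mcg/min
1157 mcg/min × 60 min/hr = 69420 mcg/hr
Concentration = 800 mg ÷ 500 mL = 1.6 mg/mL = 1600 mcg/mL
Rate = 69420 mcg/hr ÷ 1600 mcg/mL = 43.3875 mL/hr
Volume infused = 43.3875 mL/hr × 2 hr = 86.775 mL
Volume remaining = 500 − 86.775 = 413.225 mL
Drug remaining = 413.225 mL × 1600 mcg/mL = 661160 mcg = 661.16 mg

661 mg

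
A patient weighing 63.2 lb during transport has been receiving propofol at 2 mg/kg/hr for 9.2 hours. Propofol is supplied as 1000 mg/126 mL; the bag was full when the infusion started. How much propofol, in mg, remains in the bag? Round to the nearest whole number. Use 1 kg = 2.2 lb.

Weight = 63.2 lb ÷ 2.2 lb/kg = 28.72727 kg
Dose = 2 mg/kg/hr × 28.72727 kg = 57.45455 mg/hr
Concentration = 1000 mg ÷ 126 mL = 7.936508 mg/mL
Rate = 57.45455 mg/hr ÷ 7.936508 mg/mL = 7.239273 mL/hr
Volume infused = 7.239273 mL/hr × 9.2 hr = 66.60131 mL
Volume remaining = 126 − 66.60131 = 59.39869 mL
Drug remaining = 59.39869 mL × 7.936508 mg/mL = 471.4182 mg

471 mg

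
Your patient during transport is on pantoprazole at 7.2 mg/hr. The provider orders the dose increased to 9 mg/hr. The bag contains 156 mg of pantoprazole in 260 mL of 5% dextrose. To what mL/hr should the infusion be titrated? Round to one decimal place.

15.0 mL/hr

Concentration = 156 mg ÷ 260 mL = 0.6 mg/mL
Rate = 9 mg/hr ÷ 0.6 mg/mL = 15 mL/hr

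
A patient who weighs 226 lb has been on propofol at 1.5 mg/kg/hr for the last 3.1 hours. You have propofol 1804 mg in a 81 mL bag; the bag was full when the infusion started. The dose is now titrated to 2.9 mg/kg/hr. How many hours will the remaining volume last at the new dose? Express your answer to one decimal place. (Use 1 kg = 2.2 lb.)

4.5 hours

Initial rate:
Weight = 226 lb ÷ 2.2 lb/kg = 102.7273 kg
Dose = 1.5 mg/kg/hr × 102.7273 kg = 154.0909 mg/hr
Concentration = 1804 mg ÷ 81 mL = 22.2716 mg/mL
Rate = 154.0909 mg/hr ÷ 22.2716 mg/mL = 6.918716 mL/hr
Volume infused so far = 6.918716 mL/hr × 3.1 hr = 21.44802 mL
Volume remaining = 81 − 21.44802 = 59.55198 mL
New rate:
Dose = 2.9 mg/kg/hr × 102.7273 kg = 297.9091 mg/hr
Rate = 297.9091 mg/hr ÷ 22.2716 mg/mL = 13.37618 mL/hr
Time remaining = 59.55198 mL ÷ 13.37618 mL/hr = 4.45209 hr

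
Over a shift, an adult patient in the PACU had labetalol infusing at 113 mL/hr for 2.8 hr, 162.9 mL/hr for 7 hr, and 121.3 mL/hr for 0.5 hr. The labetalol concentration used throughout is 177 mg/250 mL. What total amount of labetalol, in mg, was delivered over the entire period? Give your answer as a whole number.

1074 mg

Concentration = 177 mg ÷ 250 mL = 0.708 mg/mL
Stage 1: 113 mL/hr × 2.8 hr = 316.4 mL → 316.4 mL × 0.708 mg/mL = 224.0112 mg
Stage 2: 162.9 mL/hr × 7 hr = 1140.3 mL → 1140.3 mL × 0.708 mg/mL = 807.3324 mg
Stage 3: 121.3 mL/hr × 0.5 hr = 60.65 mL → 60.65 mL × 0.708 mg/mL = 42.9402 mg
Total = 224.0112 + 807.3324 + 42.9402 = 1074.284 mg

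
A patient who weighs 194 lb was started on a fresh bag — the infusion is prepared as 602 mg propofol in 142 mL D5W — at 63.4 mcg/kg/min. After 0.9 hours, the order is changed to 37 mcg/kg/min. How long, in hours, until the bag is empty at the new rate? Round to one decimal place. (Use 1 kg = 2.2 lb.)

Initial rate:
Weight = 194 lb ÷ 2.2 lb/kg = 88.18182 kg
Dose = 63.4 mcg/kg/min × 88.18182 kg = 5590.727 mcg/min
5590.727 mcg/min × 60 min/hr = 335443.6 mcg/hr
Concentration = 602 mg ÷ 142 mL = 4.239437 mg/mL = 4239.437 mcg/mL
Rate = 335443.6 mcg/hr ÷ 4239.437 mcg/mL = 79.12458 mL/hr
Volume infused so far = 79.12458 mL/hr × 0.9 hr = 71.21212 mL
Volume remaining = 142 − 71.21212 = 70.78788 mL
New rate:
Dose = 37 mcg/kg/min × 88.18182 kg = 3262.727 mcg/min
3262.727 mcg/min × 60 min/hr = 195763.6 mcg/hr
Rate = 195763.6 mcg/hr ÷ 4239.437 mcg/mL = 46.1768 mL/hr
Time remaining = 70.78788 mL ÷ 46.1768 mL/hr = 1.532975 hr

1.5 hours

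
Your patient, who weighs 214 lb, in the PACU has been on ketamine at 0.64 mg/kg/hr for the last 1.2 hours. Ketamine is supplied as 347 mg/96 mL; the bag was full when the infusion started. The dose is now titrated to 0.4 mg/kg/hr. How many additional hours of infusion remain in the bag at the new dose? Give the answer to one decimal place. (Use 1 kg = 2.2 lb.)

Initial rate:
Weight = 214 lb ÷ 2.2 lb/kg = 97.27273 kg
Dose = 0.64 mg/kg/hr × 97.27273 kg = 62.25455 mg/hr
Concentration = 347 mg ÷ 96 mL = 3.614583 mg/mL
Rate = 62.25455 mg/hr ÷ 3.614583 mg/mL = 17.22316 mL/hr
Volume infused so far = 17.22316 mL/hr × 1.2 hr = 20.66779 mL
Volume remaining = 96 − 20.66779 = 75.33221 mL
New rate:
Dose = 0.4 mg/kg/hr × 97.27273 kg = 38.90909 mg/hr
Rate = 38.90909 mg/hr ÷ 3.614583 mg/mL = 10.76447 mL/hr
Time remaining = 75.33221 mL ÷ 10.76447 mL/hr = 6.998224 hr

7.0 hours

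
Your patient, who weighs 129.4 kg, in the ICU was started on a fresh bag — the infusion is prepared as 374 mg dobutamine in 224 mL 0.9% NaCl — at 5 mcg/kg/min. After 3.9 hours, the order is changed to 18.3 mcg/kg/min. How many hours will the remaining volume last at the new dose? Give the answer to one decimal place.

Initial rate:
Dose = 5 mcg/kg/min × 129.4 kg = 647 mcg/min
647 mcg/min × 60 min/hr = 38820 mcg/hr
Concentration = 374 mg ÷ 224 mL = 1.669643 mg/mL = 1669.643 mcg/mL
Rate = 38820 mcg/hr ÷ 1669.643 mcg/mL = 23.25048 mL/hr
Volume infused so far = 23.25048 mL/hr × 3.9 hr = 90.67688 mL
Volume remaining = 224 − 90.67688 = 133.3231 mL
New rate:
Dose = 18.3 mcg/kg/min × 129.4 kg = 2368.02 mcg/min
2368.02 mcg/min × 60 min/hr = 142081.2 mcg/hr
Rate = 142081.2 mcg/hr ÷ 1669.643 mcg/mL = 85.09676 mL/hr
Time remaining = 133.3231 mL ÷ 85.09676 mL/hr = 1.566724 hr

1.6 hours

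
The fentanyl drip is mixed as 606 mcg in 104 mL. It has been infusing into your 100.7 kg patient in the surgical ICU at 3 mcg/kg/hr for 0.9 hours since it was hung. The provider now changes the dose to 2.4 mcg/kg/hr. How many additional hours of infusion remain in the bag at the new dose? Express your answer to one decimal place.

1.4 hours

Initial rate:
Dose = 3 mcg/kg/hr × 100.7 kg = 302.1 mcg/hr
Concentration = 606 mcg ÷ 104 mL = 5.826923 mcg/mL
Rate = 302.1 mcg/hr ÷ 5.826923 mcg/mL = 51.84554 mL/hr
Volume infused so far = 51.84554 mL/hr × 0.9 hr = 46.66099 mL
Volume remaining = 104 − 46.66099 = 57.33901 mL
New rate:
Dose = 2.4 mcg/kg/hr × 100.7 kg = 241.68 mcg/hr
Rate = 241.68 mcg/hr ÷ 5.826923 mcg/mL = 41.47644 mL/hr
Time remaining = 57.33901 mL ÷ 41.47644 mL/hr = 1.382448 hr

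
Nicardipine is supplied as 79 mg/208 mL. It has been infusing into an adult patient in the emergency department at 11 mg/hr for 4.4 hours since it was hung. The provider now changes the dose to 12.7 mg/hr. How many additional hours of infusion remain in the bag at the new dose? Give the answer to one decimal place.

2.4 hours

Initial rate:
Concentration = 79 mg ÷ 208 mL = 0.3798077 mg/mL
Rate = 11 mg/hr ÷ 0.3798077 mg/mL = 28.96203 mL/hr
Volume infused so far = 28.96203 mL/hr × 4.4 hr = 127.4329 mL
Volume remaining = 208 − 127.4329 = 80.56709 mL
New rate:
Rate = 12.7 mg/hr ÷ 0.3798077 mg/mL = 33.43797 mL/hr
Time remaining = 80.56709 mL ÷ 33.43797 mL/hr = 2.409449 hr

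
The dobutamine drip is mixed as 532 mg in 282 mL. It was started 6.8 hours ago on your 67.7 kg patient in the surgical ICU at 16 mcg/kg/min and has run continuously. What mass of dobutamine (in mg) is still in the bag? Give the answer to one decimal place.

90.1 mg

Dose = 16 mcg/kg/min × 67.7 kg = 1083.2 mcg/min
1083.2 mcg/min × 60 min/hr = 64992 mcg/hr
Concentration = 532 mg ÷ 282 mL = 1.886525 mg/mL = 1886.525 mcg/mL
Rate = 64992 mcg/hr ÷ 1886.525 mcg/mL = 34.45065 mL/hr
Volume infused = 34.45065 mL/hr × 6.8 hr = 234.2644 mL
Volume remaining = 282 − 234.2644 = 47.7356 mL
Drug remaining = 47.7356 mL × 1886.525 mcg/mL = 90054.4 mcg = 90.0544 mg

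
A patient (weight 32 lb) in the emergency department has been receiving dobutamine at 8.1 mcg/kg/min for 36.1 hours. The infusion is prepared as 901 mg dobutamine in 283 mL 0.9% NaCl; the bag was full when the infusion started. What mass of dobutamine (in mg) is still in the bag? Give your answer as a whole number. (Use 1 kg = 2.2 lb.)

Weight = 32 lb ÷ 2.2 lb/kg = 14.54545 kg
Dose = 8.1 mcg/kg/min × 14.54545 kg = 117.8182 mcg/min
117.8182 mcg/min × 60 min/hr = 7069.091 mcg/hr
Concentration = 901 mg ÷ 283 mL = 3.183746 mg/mL = 3183.746 mcg/mL
Rate = 7069.091 mcg/hr ÷ 3183.746 mcg/mL = 2.220369 mL/hr
Volume infused = 2.220369 mL/hr × 36.1 hr = 80.15533 mL
Volume remaining = 283 − 80.15533 = 202.8447 mL
Drug remaining = 202.8447 mL × 3183.746 mcg/mL = 645805.8 mcg = 645.8058 mg

646 mg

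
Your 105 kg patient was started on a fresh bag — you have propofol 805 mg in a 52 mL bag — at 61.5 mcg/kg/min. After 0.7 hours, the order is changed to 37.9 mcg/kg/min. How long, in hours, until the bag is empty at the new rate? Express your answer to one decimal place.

2.2 hours

Initial rate:
Dose = 61.5 mcg/kg/min × 105 kg = 6457.5 mcg/min
6457.5 mcg/min × 60 min/hr = 387450 mcg/hr
Concentration = 805 mg ÷ 52 mL = 15.48077 mg/mL = 15480.77 mcg/mL
Rate = 387450 mcg/hr ÷ 15480.77 mcg/mL = 25.02783 mL/hr
Volume infused so far = 25.02783 mL/hr × 0.7 hr = 17.51948 mL
Volume remaining = 52 − 17.51948 = 34.48052 mL
New rate:
Dose = 37.9 mcg/kg/min × 105 kg = 3979.5 mcg/min
3979.5 mcg/min × 60 min/hr = 238770 mcg/hr
Rate = 238770 mcg/hr ÷ 15480.77 mcg/mL = 15.42365 mL/hr
Time remaining = 34.48052 mL ÷ 15.42365 mL/hr = 2.235561 hr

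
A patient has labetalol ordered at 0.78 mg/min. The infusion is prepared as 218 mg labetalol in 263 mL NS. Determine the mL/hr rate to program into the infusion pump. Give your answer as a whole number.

0.78 mg/min × 60 min/hr = 46.8 mg/hr
Concentration = 218 mg ÷ 263 mL = 0.8288973 mg/mL
Rate = 46.8 mg/hr ÷ 0.8288973 mg/mL = 56.46055 mL/hr

56 mL/hr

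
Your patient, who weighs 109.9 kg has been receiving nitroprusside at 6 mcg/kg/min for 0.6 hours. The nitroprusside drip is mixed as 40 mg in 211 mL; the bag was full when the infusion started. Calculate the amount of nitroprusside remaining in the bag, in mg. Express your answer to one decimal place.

16.3 mg

Dose = 6 mcg/kg/min × 109.9 kg = 659.4 mcg/min
659.4 mcg/min × 60 min/hr = 39564 mcg/hr
Concentration = 40 mg ÷ 211 mL = 0.1895735 mg/mL = 189.5735 mcg/mL
Rate = 39564 mcg/hr ÷ 189.5735 mcg/mL = 208.7001 mL/hr
Volume infused = 208.7001 mL/hr × 0.6 hr = 125.2201 mL
Volume remaining = 211 − 125.2201 = 85.77994 mL
Drug remaining = 85.77994 mL × 189.5735 mcg/mL = 16261.6 mcg = 16.2616 mg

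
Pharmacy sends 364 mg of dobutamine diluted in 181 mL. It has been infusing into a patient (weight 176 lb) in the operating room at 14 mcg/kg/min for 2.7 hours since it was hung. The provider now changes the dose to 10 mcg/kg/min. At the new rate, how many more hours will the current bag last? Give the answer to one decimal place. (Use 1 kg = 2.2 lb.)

Initial rate:
Weight = 176 lb ÷ 2.2 lb/kg = 80 kg
Dose = 14 mcg/kg/min × 80 kg = 1120 mcg/min
1120 mcg/min × 60 min/hr = 67200 mcg/hr
Concentration = 364 mg ÷ 181 mL = 2.01105 mg/mL = 2011.05 mcg/mL
Rate = 67200 mcg/hr ÷ 2011.05 mcg/mL = 33.41538 mL/hr
Volume infused so far = 33.41538 mL/hr × 2.7 hr = 90.22154 mL
Volume remaining = 181 − 90.22154 = 90.77846 mL
New rate:
Dose = 10 mcg/kg/min × 80 kg = 800 mcg/min
800 mcg/min × 60 min/hr = 48000 mcg/hr
Rate = 48000 mcg/hr ÷ 2011.05 mcg/mL = 23.86813 mL/hr
Time remaining = 90.77846 mL ÷ 23.86813 mL/hr = 3.803333 hr

3.8 hours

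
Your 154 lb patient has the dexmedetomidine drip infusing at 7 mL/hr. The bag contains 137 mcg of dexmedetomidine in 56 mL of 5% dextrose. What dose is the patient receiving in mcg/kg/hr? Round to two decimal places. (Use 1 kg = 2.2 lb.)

0.24 mcg/kg/hr

Weight = 154 lb ÷ 2.2 lb/kg = 70 kg
Concentration = 137 mcg ÷ 56 mL = 2.446429 mcg/mL
Drug rate = 7 mL/hr × 2.446429 mcg/mL = 17.125 mcg/hr
17.125 mcg/hr ÷ 70 kg = 0.2446429 mcg/kg/hr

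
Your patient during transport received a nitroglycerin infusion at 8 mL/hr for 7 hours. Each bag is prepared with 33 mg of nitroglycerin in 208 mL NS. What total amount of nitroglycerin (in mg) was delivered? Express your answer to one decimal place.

8.9 mg

Concentration = 33 mg ÷ 208 mL = 0.1586538 mg/mL = 158.6538 mcg/mL
Drug rate = 8 mL/hr × 158.6538 mcg/mL = 1269.231 mcg/hr
Total = 1269.231 mcg/hr × 7 hr = 8884.615 mcg = 8.884615 mg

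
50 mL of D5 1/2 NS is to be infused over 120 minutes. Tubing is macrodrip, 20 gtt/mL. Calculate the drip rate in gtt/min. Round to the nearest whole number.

8 gtt/min

50 mL ÷ (120 min) = 0.4166667 mL/min
0.4166667 mL/min × 20 gtt/mL = 8.333333 gtt/min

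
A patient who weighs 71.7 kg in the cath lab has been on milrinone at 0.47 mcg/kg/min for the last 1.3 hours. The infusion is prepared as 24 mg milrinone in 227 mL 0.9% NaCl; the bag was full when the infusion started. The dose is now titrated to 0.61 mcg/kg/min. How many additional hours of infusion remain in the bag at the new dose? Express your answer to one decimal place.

8.1 hours

Initial rate:
Dose = 0.47 mcg/kg/min × 71.7 kg = 33.699 mcg/min
33.699 mcg/min × 60 min/hr = 2021.94 mcg/hr
Concentration = 24 mg ÷ 227 mL = 0.1057269 mg/mL = 105.7269 mcg/mL
Rate = 2021.94 mcg/hr ÷ 105.7269 mcg/mL = 19.12418 mL/hr
Volume infused so far = 19.12418 mL/hr × 1.3 hr = 24.86144 mL
Volume remaining = 227 − 24.86144 = 202.1386 mL
New rate:
Dose = 0.61 mcg/kg/min × 71.7 kg = 43.737 mcg/min
43.737 mcg/min × 60 min/hr = 2624.22 mcg/hr
Rate = 2624.22 mcg/hr ÷ 105.7269 mcg/mL = 24.82075 mL/hr
Time remaining = 202.1386 mL ÷ 24.82075 mL/hr = 8.143935 hr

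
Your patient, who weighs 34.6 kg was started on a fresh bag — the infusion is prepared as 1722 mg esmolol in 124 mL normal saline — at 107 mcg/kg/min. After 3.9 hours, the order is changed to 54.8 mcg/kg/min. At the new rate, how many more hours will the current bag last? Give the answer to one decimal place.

Initial rate:
Dose = 107 mcg/kg/min × 34.6 kg = 3702.2 mcg/min
3702.2 mcg/min × 60 min/hr = 222132 mcg/hr
Concentration = 1722 mg ÷ 124 mL = 13.8871 mg/mL = 13887.1 mcg/mL
Rate = 222132 mcg/hr ÷ 13887.1 mcg/mL = 15.99557 mL/hr
Volume infused so far = 15.99557 mL/hr × 3.9 hr = 62.38271 mL
Volume remaining = 124 − 62.38271 = 61.61729 mL
New rate:
Dose = 54.8 mcg/kg/min × 34.6 kg = 1896.08 mcg/min
1896.08 mcg/min × 60 min/hr = 113764.8 mcg/hr
Rate = 113764.8 mcg/hr ÷ 13887.1 mcg/mL = 8.192123 mL/hr
Time remaining = 61.61729 mL ÷ 8.192123 mL/hr = 7.521529 hr

7.5 hours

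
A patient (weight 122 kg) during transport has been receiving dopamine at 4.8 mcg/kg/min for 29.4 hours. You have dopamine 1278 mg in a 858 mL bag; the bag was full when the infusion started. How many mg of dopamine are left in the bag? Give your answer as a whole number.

245 mg

Dose = 4.8 mcg/kg/min × 122 kg = 585.6 mcg/min
585.6 mcg/min × 60 min/hr = 35136 mcg/hr
Concentration = 1278 mg ÷ 858 mL = 1.48951 mg/mL = 1489.51 mcg/mL
Rate = 35136 mcg/hr ÷ 1489.51 mcg/mL = 23.58896 mL/hr
Volume infused = 23.58896 mL/hr × 29.4 hr = 693.5154 mL
Volume remaining = 858 − 693.5154 = 164.4846 mL
Drug remaining = 164.4846 mL × 1489.51 mcg/mL = 245001.6 mcg = 245.0016 mg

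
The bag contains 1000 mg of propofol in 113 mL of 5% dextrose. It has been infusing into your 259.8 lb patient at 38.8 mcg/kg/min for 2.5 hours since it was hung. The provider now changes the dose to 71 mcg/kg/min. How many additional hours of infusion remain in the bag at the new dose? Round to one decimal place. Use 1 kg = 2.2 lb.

0.6 hours

Initial rate:
Weight = 259.8 lb ÷ 2.2 lb/kg = 118.0909 kg
Dose = 38.8 mcg/kg/min × 118.0909 kg = 4581.927 mcg/min
4581.927 mcg/min × 60 min/hr = 274915.6 mcg/hr
Concentration = 1000 mg ÷ 113 mL = 8.849558 mg/mL = 8849.558 mcg/mL
Rate = 274915.6 mcg/hr ÷ 8849.558 mcg/mL = 31.06547 mL/hr
Volume infused so far = 31.06547 mL/hr × 2.5 hr = 77.66367 mL
Volume remaining = 113 − 77.66367 = 35.33633 mL
New rate:
Dose = 71 mcg/kg/min × 118.0909 kg = 8384.455 mcg/min
8384.455 mcg/min × 60 min/hr = 503067.3 mcg/hr
Rate = 503067.3 mcg/hr ÷ 8849.558 mcg/mL = 56.8466 mL/hr
Time remaining = 35.33633 mL ÷ 56.8466 mL/hr = 0.6216085 hr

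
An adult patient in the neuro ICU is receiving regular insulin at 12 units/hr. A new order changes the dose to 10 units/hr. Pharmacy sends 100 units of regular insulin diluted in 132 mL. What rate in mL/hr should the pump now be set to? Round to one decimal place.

Concentration = 100 units ÷ 132 mL = 0.7575758 units/mL
Rate = 10 units/hr ÷ 0.7575758 units/mL = 13.2 mL/hr

13.2 mL/hr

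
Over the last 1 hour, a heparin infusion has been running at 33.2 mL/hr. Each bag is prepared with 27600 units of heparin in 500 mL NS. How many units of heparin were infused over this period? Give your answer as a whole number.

1833 units

Concentration = 27600 units ÷ 500 mL = 55.2 units/mL
Drug rate = 33.2 mL/hr × 55.2 units/mL = 1832.64 units/hr
Total = 1832.64 units/hr × 1 hr = 1832.64 units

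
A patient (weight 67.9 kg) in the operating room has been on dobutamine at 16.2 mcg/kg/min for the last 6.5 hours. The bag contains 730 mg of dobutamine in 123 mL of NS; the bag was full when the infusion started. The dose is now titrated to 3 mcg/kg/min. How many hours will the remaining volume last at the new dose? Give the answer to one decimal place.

24.6 hours

Initial rate:
Dose = 16.2 mcg/kg/min × 67.9 kg = 1099.98 mcg/min
1099.98 mcg/min × 60 min/hr = 65998.8 mcg/hr
Concentration = 730 mg ÷ 123 mL = 5.934959 mg/mL = 5934.959 mcg/mL
Rate = 65998.8 mcg/hr ÷ 5934.959 mcg/mL = 11.12035 mL/hr
Volume infused so far = 11.12035 mL/hr × 6.5 hr = 72.28225 mL
Volume remaining = 123 − 72.28225 = 50.71775 mL
New rate:
Dose = 3 mcg/kg/min × 67.9 kg = 203.7 mcg/min
203.7 mcg/min × 60 min/hr = 12222 mcg/hr
Rate = 12222 mcg/hr ÷ 5934.959 mcg/mL = 2.059323 mL/hr
Time remaining = 50.71775 mL ÷ 2.059323 mL/hr = 24.62836 hr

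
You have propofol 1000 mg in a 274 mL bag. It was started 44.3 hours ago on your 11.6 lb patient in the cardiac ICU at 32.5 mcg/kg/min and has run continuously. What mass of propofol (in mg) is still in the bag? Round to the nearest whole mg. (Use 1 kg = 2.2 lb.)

545 mg

Weight = 11.6 lb ÷ 2.2 lb/kg = 5.272727 kg
Dose = 32.5 mcg/kg/min × 5.272727 kg = 171.3636 mcg/min
171.3636 mcg/min × 60 min/hr = 10281.82 mcg/hr
Concentration = 1000 mg ÷ 274 mL = 3.649635 mg/mL = 3649.635 mcg/mL
Rate = 10281.82 mcg/hr ÷ 3649.635 mcg/mL = 2.817218 mL/hr
Volume infused = 2.817218 mL/hr × 44.3 hr = 124.8028 mL
Volume remaining = 274 − 124.8028 = 149.1972 mL
Drug remaining = 149.1972 mL × 3649.635 mcg/mL = 544515.5 mcg = 544.5155 mg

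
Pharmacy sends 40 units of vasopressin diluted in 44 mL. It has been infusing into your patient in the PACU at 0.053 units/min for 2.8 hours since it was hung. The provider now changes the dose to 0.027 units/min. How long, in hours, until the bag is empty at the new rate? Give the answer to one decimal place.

19.2 hours

Initial rate:
0.053 units/min × 60 min/hr = 3.18 units/hr
Concentration = 40 units ÷ 44 mL = 0.9090909 units/mL
Rate = 3.18 units/hr ÷ 0.9090909 units/mL = 3.498 mL/hr
Volume infused so far = 3.498 mL/hr × 2.8 hr = 9.7944 mL
Volume remaining = 44 − 9.7944 = 34.2056 mL
New rate:
0.027 units/min × 60 min/hr = 1.62 units/hr
Rate = 1.62 units/hr ÷ 0.9090909 units/mL = 1.782 mL/hr
Time remaining = 34.2056 mL ÷ 1.782 mL/hr = 19.19506 hr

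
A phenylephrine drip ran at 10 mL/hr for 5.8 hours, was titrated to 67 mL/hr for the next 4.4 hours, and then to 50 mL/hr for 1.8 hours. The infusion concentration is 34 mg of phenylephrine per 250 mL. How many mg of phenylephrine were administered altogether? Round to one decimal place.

Concentration = 34 mg ÷ 250 mL = 0.136 mg/mL
Stage 1: 10 mL/hr × 5.8 hr = 58 mL → 58 mL × 0.136 mg/mL = 7.888 mg
Stage 2: 67 mL/hr × 4.4 hr = 294.8 mL → 294.8 mL × 0.136 mg/mL = 40.0928 mg
Stage 3: 50 mL/hr × 1.8 hr = 90 mL → 90 mL × 0.136 mg/mL = 12.24 mg
Total = 7.888 + 40.0928 + 12.24 = 60.2208 mg

60.2 mg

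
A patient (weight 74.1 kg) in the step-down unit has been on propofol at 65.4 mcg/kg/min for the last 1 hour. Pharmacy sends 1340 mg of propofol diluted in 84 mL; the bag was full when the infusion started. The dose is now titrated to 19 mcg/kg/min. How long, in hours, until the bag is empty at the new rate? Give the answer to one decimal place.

12.4 hours

Initial rate:
Dose = 65.4 mcg/kg/min × 74.1 kg = 4846.14 mcg/min
4846.14 mcg/min × 60 min/hr = 290768.4 mcg/hr
Concentration = 1340 mg ÷ 84 mL = 15.95238 mg/mL = 15952.38 mcg/mL
Rate = 290768.4 mcg/hr ÷ 15952.38 mcg/mL = 18.22727 mL/hr
Volume infused so far = 18.22727 mL/hr × 1 hr = 18.22727 mL
Volume remaining = 84 − 18.22727 = 65.77273 mL
New rate:
Dose = 19 mcg/kg/min × 74.1 kg = 1407.9 mcg/min
1407.9 mcg/min × 60 min/hr = 84474 mcg/hr
Rate = 84474 mcg/hr ÷ 15952.38 mcg/mL = 5.295385 mL/hr
Time remaining = 65.77273 mL ÷ 5.295385 mL/hr = 12.42076 hr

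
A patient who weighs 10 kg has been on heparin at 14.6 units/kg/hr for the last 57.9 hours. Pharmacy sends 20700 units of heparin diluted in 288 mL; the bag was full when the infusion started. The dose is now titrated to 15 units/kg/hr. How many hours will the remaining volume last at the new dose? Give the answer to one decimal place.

Initial rate:
Dose = 14.6 units/kg/hr × 10 kg = 146 units/hr
Concentration = 20700 units ÷ 288 mL = 71.875 units/mL
Rate = 146 units/hr ÷ 71.875 units/mL = 2.031304 mL/hr
Volume infused so far = 2.031304 mL/hr × 57.9 hr = 117.6125 mL
Volume remaining = 288 − 117.6125 = 170.3875 mL
New rate:
Dose = 15 units/kg/hr × 10 kg = 150 units/hr
Rate = 150 units/hr ÷ 71.875 units/mL = 2.086957 mL/hr
Time remaining = 170.3875 mL ÷ 2.086957 mL/hr = 81.644 hr

81.6 hours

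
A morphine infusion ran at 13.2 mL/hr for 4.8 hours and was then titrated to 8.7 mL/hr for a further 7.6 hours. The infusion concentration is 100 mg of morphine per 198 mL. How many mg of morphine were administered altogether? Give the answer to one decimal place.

65.4 mg

Concentration = 100 mg ÷ 198 mL = 0.5050505 mg/mL
Stage 1: 13.2 mL/hr × 4.8 hr = 63.36 mL → 63.36 mL × 0.5050505 mg/mL = 32 mg
Stage 2: 8.7 mL/hr × 7.6 hr = 66.12 mL → 66.12 mL × 0.5050505 mg/mL = 33.39394 mg
Total = 32 + 33.39394 = 65.39394 mg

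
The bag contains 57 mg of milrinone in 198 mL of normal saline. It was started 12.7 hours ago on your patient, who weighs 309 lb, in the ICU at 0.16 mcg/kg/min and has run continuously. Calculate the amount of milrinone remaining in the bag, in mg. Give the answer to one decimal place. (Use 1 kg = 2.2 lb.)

39.9 mg

Weight = 309 lb ÷ 2.2 lb/kg = 140.4545 kg
Dose = 0.16 mcg/kg/min × 140.4545 kg = 22.47273 mcg/min
22.47273 mcg/min × 60 min/hr = 1348.364 mcg/hr
Concentration = 57 mg ÷ 198 mL = 0.2878788 mg/mL = 287.8788 mcg/mL
Rate = 1348.364 mcg/hr ÷ 287.8788 mcg/mL = 4.683789 mL/hr
Volume infused = 4.683789 mL/hr × 12.7 hr = 59.48413 mL
Volume remaining = 198 − 59.48413 = 138.5159 mL
Drug remaining = 138.5159 mL × 287.8788 mcg/mL = 39875.78 mcg = 39.87578 mg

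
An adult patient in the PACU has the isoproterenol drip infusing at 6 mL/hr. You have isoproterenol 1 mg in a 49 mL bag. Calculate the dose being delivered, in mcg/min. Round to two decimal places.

Concentration = 1 mg ÷ 49 mL = 0.02040816 mg/mL = 20.40816 mcg/mL
Drug rate = 6 mL/hr × 20.40816 mcg/mL = 122.449 mcg/hr
122.449 mcg/hr ÷ 60 min/hr = 2.040816 mcg/min

2.04 mcg/min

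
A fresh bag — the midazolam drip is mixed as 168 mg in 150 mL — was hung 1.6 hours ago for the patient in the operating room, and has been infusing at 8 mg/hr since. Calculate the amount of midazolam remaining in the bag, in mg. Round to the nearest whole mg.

155 mg

Concentration = 168 mg ÷ 150 mL = 1.12 mg/mL
Rate = 8 mg/hr ÷ 1.12 mg/mL = 7.142857 mL/hr
Volume infused = 7.142857 mL/hr × 1.6 hr = 11.42857 mL
Volume remaining = 150 − 11.42857 = 138.5714 mL
Drug remaining = 138.5714 mL × 1.12 mg/mL = 155.2 mg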